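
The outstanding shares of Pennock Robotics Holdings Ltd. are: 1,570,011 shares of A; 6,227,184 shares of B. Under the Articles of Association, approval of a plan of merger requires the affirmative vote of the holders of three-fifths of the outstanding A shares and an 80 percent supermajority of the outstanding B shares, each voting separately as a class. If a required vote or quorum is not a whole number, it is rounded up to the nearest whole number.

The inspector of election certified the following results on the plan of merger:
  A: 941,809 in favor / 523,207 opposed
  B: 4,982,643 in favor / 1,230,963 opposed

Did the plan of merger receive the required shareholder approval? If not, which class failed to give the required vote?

Not approved — the A shares did not give the required vote.

A: 3/5 of 1570011 = 942006.60, rounded up to 942007; 942,007 required, 941,809 in favor — not approved.
B: 4/5 of 6227184 = 4981747.20, rounded up to 4981748; 4,981,748 required, 4,982,643 in favor — approved.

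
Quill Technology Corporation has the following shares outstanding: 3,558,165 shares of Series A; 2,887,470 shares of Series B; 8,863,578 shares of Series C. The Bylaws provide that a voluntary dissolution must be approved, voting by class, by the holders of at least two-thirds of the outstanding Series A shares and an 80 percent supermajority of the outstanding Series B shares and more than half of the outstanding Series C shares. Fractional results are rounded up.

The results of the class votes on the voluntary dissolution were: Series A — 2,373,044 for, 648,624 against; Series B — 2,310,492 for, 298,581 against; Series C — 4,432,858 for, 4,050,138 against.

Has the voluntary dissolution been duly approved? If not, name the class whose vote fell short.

Series A: 2/3 of 3558165 = 2372110; 2,372,110 required, 2,373,044 in favor — approved.
Series B: 4/5 of 2887470 = 2309976; 2,309,976 required, 2,310,492 in favor — approved.
Series C: a majority of 8863578 is 4431790; 4,431,790 required, 4,432,858 in favor — approved.

Approved — every class gave the required vote.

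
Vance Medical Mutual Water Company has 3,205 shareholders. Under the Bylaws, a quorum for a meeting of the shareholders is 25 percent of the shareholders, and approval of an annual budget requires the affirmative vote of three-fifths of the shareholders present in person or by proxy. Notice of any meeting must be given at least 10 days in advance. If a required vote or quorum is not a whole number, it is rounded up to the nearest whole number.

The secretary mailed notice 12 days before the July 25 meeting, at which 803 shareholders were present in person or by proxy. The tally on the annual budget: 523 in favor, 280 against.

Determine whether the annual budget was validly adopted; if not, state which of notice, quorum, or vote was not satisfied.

Valid — all requirements satisfied.

Notice: 12 days given; 10 required. Satisfied.
Quorum: 25% of 3,205 = 801.25, rounded up to 802; 803 present. Satisfied.
Vote: requires three-fifths of those present (803); 3/5 of 803 = 481.80, rounded up to 482, so 482 needed; 523 in favor. Satisfied.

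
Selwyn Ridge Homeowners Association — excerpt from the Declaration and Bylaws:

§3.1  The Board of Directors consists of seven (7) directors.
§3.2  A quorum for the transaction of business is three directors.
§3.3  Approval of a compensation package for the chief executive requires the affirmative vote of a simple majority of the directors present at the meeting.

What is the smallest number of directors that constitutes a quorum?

3

The quorum is fixed at 3.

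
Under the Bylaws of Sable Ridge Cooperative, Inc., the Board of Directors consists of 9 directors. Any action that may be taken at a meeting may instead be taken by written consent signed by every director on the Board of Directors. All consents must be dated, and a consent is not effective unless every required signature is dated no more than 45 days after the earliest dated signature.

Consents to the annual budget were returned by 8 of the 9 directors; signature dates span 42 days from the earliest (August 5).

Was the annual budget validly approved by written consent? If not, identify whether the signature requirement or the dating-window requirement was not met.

Not effective — insufficient signatures.

Signatures required: all of 9 — unanimous means all 9, so 9 needed; 8 signed. Insufficient.
Dating window: the latest signature is 42 days after the earliest; the limit is 45 days. Within the window.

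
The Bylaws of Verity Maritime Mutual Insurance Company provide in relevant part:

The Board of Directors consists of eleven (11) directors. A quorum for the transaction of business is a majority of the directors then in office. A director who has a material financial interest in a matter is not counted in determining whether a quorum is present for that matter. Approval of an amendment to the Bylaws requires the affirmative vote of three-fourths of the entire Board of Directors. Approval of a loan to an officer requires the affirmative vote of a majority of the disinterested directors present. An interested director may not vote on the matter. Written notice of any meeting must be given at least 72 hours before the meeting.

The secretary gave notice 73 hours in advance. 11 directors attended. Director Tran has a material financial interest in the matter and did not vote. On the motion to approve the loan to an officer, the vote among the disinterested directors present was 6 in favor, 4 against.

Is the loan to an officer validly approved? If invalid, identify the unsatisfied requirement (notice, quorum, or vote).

Notice: 73 hours given; 72 required (73 ≥ 72). Satisfied.
Quorum: 11 present, but the 1 interested director does not count, leaving 10. Quorum is 6. Satisfied.
Vote: the loan to an officer requires a majority of the disinterested directors present (11 − 1 = 10). A majority of 10 is 6, so 6 affirmative votes are needed; 6 voted in favor. Satisfied.

Valid — all requirements satisfied.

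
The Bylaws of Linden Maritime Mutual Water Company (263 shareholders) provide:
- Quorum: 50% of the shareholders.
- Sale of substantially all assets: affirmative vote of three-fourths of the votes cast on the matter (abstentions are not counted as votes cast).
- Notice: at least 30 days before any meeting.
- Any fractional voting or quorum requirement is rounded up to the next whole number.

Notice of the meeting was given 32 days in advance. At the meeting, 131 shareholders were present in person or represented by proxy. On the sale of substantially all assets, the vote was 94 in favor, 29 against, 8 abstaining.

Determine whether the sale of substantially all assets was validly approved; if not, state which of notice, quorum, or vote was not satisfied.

Invalid — quorum requirement not satisfied.

Notice: 32 days given; 30 required. Satisfied.
Quorum: 50% of 263 = 131.50, rounded up to 132; 131 present. Not satisfied.
Vote: requires three-fourths of the votes cast (131 − 8 abstaining = 123); 3/4 of 123 = 92.25, rounded up to 93, so 93 needed; 94 in favor. Satisfied.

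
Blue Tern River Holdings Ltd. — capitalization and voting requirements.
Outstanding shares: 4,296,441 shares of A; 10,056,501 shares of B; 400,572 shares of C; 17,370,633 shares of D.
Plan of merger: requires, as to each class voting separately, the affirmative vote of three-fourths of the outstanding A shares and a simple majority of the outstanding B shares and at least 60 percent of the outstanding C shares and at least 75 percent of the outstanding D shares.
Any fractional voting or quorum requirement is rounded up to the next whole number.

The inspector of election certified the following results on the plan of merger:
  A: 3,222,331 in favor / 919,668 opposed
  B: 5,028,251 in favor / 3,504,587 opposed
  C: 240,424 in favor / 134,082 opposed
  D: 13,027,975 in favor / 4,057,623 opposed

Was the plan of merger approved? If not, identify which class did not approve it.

Approved — every class gave the required vote.

A: 3/4 of 4296441 = 3222330.75, rounded up to 3222331; 3,222,331 required, 3,222,331 in favor — approved.
B: a majority of 10056501 is 5028251; 5,028,251 required, 5,028,251 in favor — approved.
C: 3/5 of 400572 = 240343.20, rounded up to 240344; 240,344 required, 240,424 in favor — approved.
D: 3/4 of 17370633 = 13027974.75, rounded up to 13027975; 13,027,975 required, 13,027,975 in favor — approved.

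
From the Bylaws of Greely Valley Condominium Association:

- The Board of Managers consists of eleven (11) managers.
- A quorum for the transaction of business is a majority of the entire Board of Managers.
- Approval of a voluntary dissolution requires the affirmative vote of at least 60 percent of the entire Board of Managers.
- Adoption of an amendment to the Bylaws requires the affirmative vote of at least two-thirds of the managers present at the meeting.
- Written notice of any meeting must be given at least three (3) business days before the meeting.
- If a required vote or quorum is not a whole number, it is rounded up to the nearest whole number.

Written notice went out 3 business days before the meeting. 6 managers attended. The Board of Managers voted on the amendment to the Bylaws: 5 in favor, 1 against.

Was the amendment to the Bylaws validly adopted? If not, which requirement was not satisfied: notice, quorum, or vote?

Notice: 3 business days given; 3 required (3 ≥ 3). Satisfied.
Quorum: 6 present; quorum is 6. Satisfied.
Vote: the amendment to the Bylaws requires two-thirds of the managers present (6). 2/3 of 6 = 4, so 4 affirmative votes are needed; 5 voted in favor. Satisfied.

Valid — all requirements satisfied.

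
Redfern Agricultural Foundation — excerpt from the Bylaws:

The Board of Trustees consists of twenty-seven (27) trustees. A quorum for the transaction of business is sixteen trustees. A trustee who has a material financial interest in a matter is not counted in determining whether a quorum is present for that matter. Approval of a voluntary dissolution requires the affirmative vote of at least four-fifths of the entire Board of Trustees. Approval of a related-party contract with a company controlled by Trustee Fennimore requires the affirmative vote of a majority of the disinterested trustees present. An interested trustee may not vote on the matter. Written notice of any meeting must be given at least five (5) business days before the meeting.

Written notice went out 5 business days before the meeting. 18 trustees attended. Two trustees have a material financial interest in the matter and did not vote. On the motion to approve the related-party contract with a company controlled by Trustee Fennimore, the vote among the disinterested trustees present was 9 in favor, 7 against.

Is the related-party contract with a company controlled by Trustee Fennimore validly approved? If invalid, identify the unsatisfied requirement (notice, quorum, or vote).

Notice: 5 business days given; 5 required (5 ≥ 5). Satisfied.
Quorum: 18 present, but the 2 interested trustees do not count, leaving 16. Quorum is 16. Satisfied.
Vote: the related-party contract with a company controlled by Trustee Fennimore requires a majority of the disinterested trustees present (18 − 2 = 16). A majority of 16 is 9, so 9 affirmative votes are needed; 9 voted in favor. Satisfied.

Valid — all requirements satisfied.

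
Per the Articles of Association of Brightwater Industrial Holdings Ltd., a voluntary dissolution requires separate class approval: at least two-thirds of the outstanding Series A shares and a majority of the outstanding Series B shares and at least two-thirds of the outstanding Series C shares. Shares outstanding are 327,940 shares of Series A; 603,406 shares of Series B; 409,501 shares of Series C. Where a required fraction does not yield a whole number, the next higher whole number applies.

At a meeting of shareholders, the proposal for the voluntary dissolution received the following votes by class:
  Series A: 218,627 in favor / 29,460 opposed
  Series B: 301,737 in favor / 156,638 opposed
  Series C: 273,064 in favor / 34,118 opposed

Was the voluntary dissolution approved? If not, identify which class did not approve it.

Approved — every class gave the required vote.

Series A: 2/3 of 327940 = 218626.67, rounded up to 218627; 218,627 required, 218,627 in favor — approved.
Series B: a majority of 603406 is 301704; 301,704 required, 301,737 in favor — approved.
Series C: 2/3 of 409501 = 273000.67, rounded up to 273001; 273,001 required, 273,064 in favor — approved.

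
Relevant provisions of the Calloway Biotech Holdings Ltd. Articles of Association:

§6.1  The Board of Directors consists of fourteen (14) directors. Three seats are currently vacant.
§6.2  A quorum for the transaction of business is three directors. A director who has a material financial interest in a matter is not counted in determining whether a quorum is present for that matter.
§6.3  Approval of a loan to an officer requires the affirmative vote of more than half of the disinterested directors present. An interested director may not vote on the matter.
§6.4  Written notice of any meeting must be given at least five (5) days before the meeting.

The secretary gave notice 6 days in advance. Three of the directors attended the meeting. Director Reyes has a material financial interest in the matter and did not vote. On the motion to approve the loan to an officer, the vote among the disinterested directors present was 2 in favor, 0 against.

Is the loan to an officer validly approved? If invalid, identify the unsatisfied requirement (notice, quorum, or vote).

Invalid — quorum requirement not satisfied.

Notice: 6 days given; 5 required (6 ≥ 5). Satisfied.
Quorum: 3 present, but the 1 interested director does not count, leaving 2. Quorum is 3. Not satisfied.
Vote: the loan to an officer requires a majority of the disinterested directors present (3 − 1 = 2). A majority of 2 is 2, so 2 affirmative votes are needed; 2 voted in favor. Satisfied. (Moot — without a quorum no business can be validly transacted.)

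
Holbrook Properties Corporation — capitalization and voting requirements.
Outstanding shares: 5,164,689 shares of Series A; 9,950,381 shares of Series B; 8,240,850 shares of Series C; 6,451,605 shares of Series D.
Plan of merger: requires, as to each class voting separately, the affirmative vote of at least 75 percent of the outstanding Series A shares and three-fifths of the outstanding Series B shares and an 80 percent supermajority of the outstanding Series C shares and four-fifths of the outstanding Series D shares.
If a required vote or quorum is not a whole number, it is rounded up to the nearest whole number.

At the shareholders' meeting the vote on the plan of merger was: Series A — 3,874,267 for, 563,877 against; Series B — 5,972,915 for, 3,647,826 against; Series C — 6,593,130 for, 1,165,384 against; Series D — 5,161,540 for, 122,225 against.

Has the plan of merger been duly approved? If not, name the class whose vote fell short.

Approved — every class gave the required vote.

Series A: 3/4 of 5164689 = 3873516.75, rounded up to 3873517; 3,873,517 required, 3,874,267 in favor — approved.
Series B: 3/5 of 9950381 = 5970228.60, rounded up to 5970229; 5,970,229 required, 5,972,915 in favor — approved.
Series C: 4/5 of 8240850 = 6592680; 6,592,680 required, 6,593,130 in favor — approved.
Series D: 4/5 of 6451605 = 5161284; 5,161,284 required, 5,161,540 in favor — approved.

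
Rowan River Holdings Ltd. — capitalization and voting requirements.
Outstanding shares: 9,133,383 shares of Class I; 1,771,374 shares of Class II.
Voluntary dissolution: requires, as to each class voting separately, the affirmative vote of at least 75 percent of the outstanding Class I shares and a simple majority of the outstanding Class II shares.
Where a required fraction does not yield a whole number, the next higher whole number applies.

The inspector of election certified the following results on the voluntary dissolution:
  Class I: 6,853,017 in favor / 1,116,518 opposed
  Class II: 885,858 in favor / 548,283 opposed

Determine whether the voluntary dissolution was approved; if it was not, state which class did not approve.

Class I: 3/4 of 9133383 = 6850037.25, rounded up to 6850038; 6,850,038 required, 6,853,017 in favor — approved.
Class II: a majority of 1771374 is 885688; 885,688 required, 885,858 in favor — approved.

Approved — every class gave the required vote.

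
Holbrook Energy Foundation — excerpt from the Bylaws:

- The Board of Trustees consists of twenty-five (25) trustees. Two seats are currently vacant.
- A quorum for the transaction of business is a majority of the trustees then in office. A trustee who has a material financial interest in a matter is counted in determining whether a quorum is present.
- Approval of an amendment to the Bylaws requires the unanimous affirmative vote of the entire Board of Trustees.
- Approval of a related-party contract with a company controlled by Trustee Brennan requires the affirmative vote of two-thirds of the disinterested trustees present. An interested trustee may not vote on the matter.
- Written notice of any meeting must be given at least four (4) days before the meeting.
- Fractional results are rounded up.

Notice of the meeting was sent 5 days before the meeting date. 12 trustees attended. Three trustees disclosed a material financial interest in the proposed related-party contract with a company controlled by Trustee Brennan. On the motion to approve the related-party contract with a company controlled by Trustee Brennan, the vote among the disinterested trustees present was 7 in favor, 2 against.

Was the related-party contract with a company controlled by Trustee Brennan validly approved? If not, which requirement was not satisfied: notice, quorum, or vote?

Notice: 5 days given; 4 required (5 ≥ 4). Satisfied.
Quorum: 12 present (interested trustees count toward quorum); quorum is 12. Satisfied.
Vote: the related-party contract with a company controlled by Trustee Brennan requires two-thirds of the disinterested trustees present (12 − 3 = 9). 2/3 of 9 = 6, so 6 affirmative votes are needed; 7 voted in favor. Satisfied.

Valid — all requirements satisfied.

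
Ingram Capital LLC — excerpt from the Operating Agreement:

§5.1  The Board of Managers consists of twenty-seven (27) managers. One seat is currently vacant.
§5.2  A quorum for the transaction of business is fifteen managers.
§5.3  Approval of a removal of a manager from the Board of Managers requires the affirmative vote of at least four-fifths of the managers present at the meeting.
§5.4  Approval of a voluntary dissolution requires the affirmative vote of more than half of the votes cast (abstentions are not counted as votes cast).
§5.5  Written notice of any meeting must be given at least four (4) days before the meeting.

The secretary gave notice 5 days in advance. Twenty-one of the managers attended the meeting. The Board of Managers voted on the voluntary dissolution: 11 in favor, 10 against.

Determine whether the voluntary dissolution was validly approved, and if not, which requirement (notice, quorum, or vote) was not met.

Valid — all requirements satisfied.

Notice: 5 days given; 4 required (5 ≥ 4). Satisfied.
Quorum: 21 present; quorum is 15. Satisfied.
Vote: the voluntary dissolution requires a majority of the votes cast (21). A majority of 21 is 11, so 11 affirmative votes are needed; 11 voted in favor. Satisfied.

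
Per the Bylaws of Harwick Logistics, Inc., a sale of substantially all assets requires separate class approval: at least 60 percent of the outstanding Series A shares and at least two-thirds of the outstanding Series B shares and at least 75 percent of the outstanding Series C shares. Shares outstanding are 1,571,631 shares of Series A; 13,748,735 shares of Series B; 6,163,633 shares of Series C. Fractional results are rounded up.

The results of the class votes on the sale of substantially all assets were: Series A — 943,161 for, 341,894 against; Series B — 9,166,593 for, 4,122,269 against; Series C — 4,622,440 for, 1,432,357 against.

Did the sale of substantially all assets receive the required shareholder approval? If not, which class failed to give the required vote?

Not approved — the Series C shares did not give the required vote.

Series A: 3/5 of 1571631 = 942978.60, rounded up to 942979; 942,979 required, 943,161 in favor — approved.
Series B: 2/3 of 13748735 = 9165823.33, rounded up to 9165824; 9,165,824 required, 9,166,593 in favor — approved.
Series C: 3/4 of 6163633 = 4622724.75, rounded up to 4622725; 4,622,725 required, 4,622,440 in favor — not approved.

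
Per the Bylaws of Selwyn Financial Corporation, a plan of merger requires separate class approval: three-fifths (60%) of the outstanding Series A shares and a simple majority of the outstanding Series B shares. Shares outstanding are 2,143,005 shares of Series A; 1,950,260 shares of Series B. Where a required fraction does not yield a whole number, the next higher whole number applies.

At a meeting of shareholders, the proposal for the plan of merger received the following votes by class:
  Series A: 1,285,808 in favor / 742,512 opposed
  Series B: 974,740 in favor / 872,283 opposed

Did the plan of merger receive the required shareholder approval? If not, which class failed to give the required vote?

Series A: 3/5 of 2143005 = 1285803; 1,285,803 required, 1,285,808 in favor — approved.
Series B: a majority of 1950260 is 975131; 975,131 required, 974,740 in favor — not approved.

Not approved — the Series B shares did not give the required vote.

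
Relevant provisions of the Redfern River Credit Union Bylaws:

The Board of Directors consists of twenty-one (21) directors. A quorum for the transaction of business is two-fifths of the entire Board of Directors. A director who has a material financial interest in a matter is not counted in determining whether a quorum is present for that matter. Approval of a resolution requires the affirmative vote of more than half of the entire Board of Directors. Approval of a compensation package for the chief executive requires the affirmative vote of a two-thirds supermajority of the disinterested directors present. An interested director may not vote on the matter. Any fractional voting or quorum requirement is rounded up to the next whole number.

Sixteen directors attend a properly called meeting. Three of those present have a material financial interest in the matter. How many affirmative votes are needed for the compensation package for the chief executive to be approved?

The compensation package for the chief executive requires two-thirds of the disinterested directors present (16 − 3 = 13).
2/3 of 13 = 8.67, rounded up to 9.

9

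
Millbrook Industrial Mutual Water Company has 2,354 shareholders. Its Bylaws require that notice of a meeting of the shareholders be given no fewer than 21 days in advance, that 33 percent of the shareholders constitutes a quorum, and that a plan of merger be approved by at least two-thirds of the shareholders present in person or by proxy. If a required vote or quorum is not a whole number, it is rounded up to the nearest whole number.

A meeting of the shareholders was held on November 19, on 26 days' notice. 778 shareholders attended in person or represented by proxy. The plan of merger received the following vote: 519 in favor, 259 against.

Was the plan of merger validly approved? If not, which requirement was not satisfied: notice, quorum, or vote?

Valid — all requirements satisfied.

Notice: 26 days given; 21 required. Satisfied.
Quorum: 33% of 2,354 = 776.82, rounded up to 777; 778 present. Satisfied.
Vote: requires two-thirds of those present (778); 2/3 of 778 = 518.67, rounded up to 519, so 519 needed; 519 in favor. Satisfied.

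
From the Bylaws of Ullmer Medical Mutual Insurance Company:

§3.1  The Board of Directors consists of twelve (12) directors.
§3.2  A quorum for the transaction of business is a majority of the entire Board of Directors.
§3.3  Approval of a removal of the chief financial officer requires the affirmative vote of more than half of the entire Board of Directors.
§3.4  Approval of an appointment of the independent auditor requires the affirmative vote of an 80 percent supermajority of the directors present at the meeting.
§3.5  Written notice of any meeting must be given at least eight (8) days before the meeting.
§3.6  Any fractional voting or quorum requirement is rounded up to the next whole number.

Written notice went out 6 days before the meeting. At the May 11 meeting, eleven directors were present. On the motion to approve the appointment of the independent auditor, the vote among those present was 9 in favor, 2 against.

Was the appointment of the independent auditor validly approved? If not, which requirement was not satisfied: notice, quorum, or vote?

Invalid — notice requirement not satisfied.

Notice: 6 days given; 8 required (6 < 8). Not satisfied.
Quorum: 11 present; quorum is 7. Satisfied.
Vote: the appointment of the independent auditor requires four-fifths of the directors present (11). 4/5 of 11 = 8.80, rounded up to 9, so 9 affirmative votes are needed; 9 voted in favor. Satisfied.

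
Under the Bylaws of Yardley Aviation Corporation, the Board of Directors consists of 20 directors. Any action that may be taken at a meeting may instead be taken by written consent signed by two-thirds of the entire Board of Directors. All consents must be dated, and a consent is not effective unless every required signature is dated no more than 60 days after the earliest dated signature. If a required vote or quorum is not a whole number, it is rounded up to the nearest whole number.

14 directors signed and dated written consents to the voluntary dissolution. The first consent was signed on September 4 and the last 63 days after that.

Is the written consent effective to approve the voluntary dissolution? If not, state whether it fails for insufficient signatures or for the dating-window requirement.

Signatures required: two-thirds of 20 — 2/3 of 20 = 13.33, rounded up to 14, so 14 needed; 14 signed. Sufficient.
Dating window: the latest signature is 63 days after the earliest; the limit is 60 days. Outside the window.

Not effective — dating-window requirement not satisfied.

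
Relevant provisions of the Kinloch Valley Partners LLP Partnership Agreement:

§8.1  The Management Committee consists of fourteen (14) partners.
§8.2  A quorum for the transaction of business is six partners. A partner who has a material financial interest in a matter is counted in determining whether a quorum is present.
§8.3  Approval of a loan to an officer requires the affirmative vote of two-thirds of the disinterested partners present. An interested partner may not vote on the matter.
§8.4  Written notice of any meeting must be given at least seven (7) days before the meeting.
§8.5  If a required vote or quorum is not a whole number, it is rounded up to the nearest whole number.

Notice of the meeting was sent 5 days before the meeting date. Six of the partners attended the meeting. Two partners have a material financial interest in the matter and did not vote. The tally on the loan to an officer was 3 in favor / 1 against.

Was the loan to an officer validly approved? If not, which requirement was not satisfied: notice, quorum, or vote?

Invalid — notice requirement not satisfied.

Notice: 5 days given; 7 required (5 < 7). Not satisfied.
Quorum: 6 present (interested partners count toward quorum); quorum is 6. Satisfied.
Vote: the loan to an officer requires two-thirds of the disinterested partners present (6 − 2 = 4). 2/3 of 4 = 2.67, rounded up to 3, so 3 affirmative votes are needed; 3 voted in favor. Satisfied.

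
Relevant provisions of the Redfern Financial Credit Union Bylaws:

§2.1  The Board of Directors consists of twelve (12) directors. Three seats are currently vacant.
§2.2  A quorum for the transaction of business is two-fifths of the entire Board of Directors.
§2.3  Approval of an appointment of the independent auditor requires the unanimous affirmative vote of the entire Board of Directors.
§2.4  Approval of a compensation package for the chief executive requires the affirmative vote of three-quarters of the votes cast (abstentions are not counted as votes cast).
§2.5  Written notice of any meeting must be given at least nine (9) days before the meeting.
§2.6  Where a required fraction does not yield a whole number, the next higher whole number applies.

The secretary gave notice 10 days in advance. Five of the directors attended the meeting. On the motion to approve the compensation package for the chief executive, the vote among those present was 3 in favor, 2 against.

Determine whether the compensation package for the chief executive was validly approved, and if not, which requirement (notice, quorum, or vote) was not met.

Notice: 10 days given; 9 required (10 ≥ 9). Satisfied.
Quorum: 5 present; quorum is 5. Satisfied.
Vote: the compensation package for the chief executive requires three-fourths of the votes cast (5). 3/4 of 5 = 3.75, rounded up to 4, so 4 affirmative votes are needed; 3 voted in favor. Not satisfied.

Invalid — vote requirement not satisfied.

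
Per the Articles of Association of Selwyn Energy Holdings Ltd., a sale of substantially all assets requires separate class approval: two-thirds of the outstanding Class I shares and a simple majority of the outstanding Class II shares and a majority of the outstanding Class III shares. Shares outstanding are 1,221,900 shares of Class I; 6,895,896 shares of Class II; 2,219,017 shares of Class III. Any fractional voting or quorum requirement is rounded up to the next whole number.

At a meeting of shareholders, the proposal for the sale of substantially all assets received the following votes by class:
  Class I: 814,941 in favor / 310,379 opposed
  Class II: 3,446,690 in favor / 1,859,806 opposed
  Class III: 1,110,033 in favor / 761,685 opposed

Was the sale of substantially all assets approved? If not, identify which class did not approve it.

Not approved — the Class II shares did not give the required vote.

Class I: 2/3 of 1221900 = 814600; 814,600 required, 814,941 in favor — approved.
Class II: a majority of 6895896 is 3447949; 3,447,949 required, 3,446,690 in favor — not approved.
Class III: a majority of 2219017 is 1109509; 1,109,509 required, 1,110,033 in favor — approved.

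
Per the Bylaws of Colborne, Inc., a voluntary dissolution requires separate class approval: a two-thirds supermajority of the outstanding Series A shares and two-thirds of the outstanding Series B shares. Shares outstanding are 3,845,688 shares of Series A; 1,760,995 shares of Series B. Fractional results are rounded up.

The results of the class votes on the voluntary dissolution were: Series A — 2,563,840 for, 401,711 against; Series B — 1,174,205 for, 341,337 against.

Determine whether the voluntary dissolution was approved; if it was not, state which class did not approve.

Approved — every class gave the required vote.

Series A: 2/3 of 3845688 = 2563792; 2,563,792 required, 2,563,840 in favor — approved.
Series B: 2/3 of 1760995 = 1173996.67, rounded up to 1173997; 1,173,997 required, 1,174,205 in favor — approved.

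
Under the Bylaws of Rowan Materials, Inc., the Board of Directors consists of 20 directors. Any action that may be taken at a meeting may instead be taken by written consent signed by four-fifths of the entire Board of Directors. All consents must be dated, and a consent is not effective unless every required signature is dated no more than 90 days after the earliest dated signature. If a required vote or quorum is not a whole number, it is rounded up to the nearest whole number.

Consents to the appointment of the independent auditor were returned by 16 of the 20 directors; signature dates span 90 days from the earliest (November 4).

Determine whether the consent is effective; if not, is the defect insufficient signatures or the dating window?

Signatures required: four-fifths of 20 — 4/5 of 20 = 16, so 16 needed; 16 signed. Sufficient.
Dating window: the latest signature is 90 days after the earliest; the limit is 90 days. Within the window.

Effective — both the signature and dating-window requirements are satisfied.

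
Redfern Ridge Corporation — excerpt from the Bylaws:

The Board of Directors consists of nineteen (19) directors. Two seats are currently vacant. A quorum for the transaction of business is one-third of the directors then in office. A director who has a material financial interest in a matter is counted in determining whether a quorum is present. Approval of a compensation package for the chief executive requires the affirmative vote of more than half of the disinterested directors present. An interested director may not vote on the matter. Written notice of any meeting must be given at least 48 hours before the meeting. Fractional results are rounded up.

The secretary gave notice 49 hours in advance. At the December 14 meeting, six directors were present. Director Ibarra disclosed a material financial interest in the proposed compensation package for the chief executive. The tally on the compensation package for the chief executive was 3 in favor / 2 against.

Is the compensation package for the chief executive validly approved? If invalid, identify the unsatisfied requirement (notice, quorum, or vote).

Valid — all requirements satisfied.

Notice: 49 hours given; 48 required (49 ≥ 48). Satisfied.
Quorum: 6 present (interested directors count toward quorum); quorum is 6. Satisfied.
Vote: the compensation package for the chief executive requires a majority of the disinterested directors present (6 − 1 = 5). A majority of 5 is 3, so 3 affirmative votes are needed; 3 voted in favor. Satisfied.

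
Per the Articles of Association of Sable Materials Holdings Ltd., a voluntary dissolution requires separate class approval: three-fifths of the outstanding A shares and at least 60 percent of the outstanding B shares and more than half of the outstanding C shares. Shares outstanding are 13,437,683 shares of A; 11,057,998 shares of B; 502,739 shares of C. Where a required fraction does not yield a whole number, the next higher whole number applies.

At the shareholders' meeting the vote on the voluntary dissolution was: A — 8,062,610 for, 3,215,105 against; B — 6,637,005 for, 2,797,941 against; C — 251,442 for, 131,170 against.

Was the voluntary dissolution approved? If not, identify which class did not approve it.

A: 3/5 of 13437683 = 8062609.80, rounded up to 8062610; 8,062,610 required, 8,062,610 in favor — approved.
B: 3/5 of 11057998 = 6634798.80, rounded up to 6634799; 6,634,799 required, 6,637,005 in favor — approved.
C: a majority of 502739 is 251370; 251,370 required, 251,442 in favor — approved.

Approved — every class gave the required vote.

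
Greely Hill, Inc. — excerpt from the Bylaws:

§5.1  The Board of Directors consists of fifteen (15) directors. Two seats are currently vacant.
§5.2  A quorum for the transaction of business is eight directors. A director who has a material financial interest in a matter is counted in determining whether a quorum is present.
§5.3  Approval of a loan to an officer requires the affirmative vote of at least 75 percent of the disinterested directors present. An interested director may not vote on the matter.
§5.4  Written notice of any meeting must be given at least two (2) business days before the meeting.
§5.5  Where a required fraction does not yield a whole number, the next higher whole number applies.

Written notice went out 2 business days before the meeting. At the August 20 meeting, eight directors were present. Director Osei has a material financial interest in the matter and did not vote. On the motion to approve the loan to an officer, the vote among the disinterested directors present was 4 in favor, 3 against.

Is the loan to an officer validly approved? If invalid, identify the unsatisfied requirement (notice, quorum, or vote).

Notice: 2 business days given; 2 required (2 ≥ 2). Satisfied.
Quorum: 8 present (interested directors count toward quorum); quorum is 8. Satisfied.
Vote: the loan to an officer requires three-fourths of the disinterested directors present (8 − 1 = 7). 3/4 of 7 = 5.25, rounded up to 6, so 6 affirmative votes are needed; 4 voted in favor. Not satisfied.

Invalid — vote requirement not satisfied.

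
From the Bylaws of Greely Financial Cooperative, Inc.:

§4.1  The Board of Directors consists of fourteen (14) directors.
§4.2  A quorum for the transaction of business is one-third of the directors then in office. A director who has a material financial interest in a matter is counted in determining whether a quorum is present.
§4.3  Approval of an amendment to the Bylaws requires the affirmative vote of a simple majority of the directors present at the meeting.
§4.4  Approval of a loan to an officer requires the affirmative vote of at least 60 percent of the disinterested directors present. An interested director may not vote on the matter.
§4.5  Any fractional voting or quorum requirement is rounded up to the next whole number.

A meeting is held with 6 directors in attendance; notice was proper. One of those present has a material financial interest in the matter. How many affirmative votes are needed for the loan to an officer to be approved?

The loan to an officer requires three-fifths of the disinterested directors present (6 − 1 = 5).
3/5 of 5 = 3.

3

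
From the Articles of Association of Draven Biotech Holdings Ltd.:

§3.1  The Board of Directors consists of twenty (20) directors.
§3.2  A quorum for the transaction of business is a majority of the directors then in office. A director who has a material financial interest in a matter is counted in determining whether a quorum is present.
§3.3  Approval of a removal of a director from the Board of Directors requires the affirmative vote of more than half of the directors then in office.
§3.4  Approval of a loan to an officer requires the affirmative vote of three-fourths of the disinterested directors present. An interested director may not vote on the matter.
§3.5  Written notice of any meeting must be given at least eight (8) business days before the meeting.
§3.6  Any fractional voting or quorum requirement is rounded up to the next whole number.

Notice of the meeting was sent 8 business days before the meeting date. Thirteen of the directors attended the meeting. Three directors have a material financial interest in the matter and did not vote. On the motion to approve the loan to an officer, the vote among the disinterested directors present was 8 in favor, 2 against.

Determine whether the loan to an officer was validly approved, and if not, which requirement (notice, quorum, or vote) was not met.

Notice: 8 business days given; 8 required (8 ≥ 8). Satisfied.
Quorum: 13 present (interested directors count toward quorum); quorum is 11. Satisfied.
Vote: the loan to an officer requires three-fourths of the disinterested directors present (13 − 3 = 10). 3/4 of 10 = 7.50, rounded up to 8, so 8 affirmative votes are needed; 8 voted in favor. Satisfied.

Valid — all requirements satisfied.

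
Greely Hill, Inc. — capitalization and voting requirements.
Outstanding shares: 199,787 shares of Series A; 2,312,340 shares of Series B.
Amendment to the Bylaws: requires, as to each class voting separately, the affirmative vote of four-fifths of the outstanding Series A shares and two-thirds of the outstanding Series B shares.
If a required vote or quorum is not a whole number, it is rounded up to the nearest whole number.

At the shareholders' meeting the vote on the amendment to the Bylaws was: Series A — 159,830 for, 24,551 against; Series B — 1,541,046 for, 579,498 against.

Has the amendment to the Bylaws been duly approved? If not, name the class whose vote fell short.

Series A: 4/5 of 199787 = 159829.60, rounded up to 159830; 159,830 required, 159,830 in favor — approved.
Series B: 2/3 of 2312340 = 1541560; 1,541,560 required, 1,541,046 in favor — not approved.

Not approved — the Series B shares did not give the required vote.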